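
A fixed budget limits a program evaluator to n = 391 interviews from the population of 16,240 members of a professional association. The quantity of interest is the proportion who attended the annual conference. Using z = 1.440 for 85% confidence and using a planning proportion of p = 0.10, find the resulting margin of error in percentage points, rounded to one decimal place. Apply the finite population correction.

2.2

Finite-population factor: (N−n)/(N−1) = (16240−391)/(16240−1) = 0.9760.
SE(p̂) = √[p(1−p)/n · (N−n)/(N−1)] = √[0.0900/391 × 0.9760] = 0.01499.
E = z × SE = 1.440 × 0.01499 = 0.02158 ≈ 2.2 percentage points.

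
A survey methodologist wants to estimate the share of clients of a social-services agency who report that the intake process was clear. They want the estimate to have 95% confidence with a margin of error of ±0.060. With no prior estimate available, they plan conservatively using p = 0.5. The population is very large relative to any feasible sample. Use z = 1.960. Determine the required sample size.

With p = 0.5, p(1−p) = 0.25.
n = z²·p(1−p)/E² = 1.960² × 0.2500 / 0.060² = 3.8416 × 0.2500 / 0.003600 ≈ 266.78.
Rounding up gives n = 267.

267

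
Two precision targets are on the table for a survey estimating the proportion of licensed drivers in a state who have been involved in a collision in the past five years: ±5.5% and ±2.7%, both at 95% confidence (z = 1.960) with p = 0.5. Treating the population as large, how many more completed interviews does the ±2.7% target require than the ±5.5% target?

1000

At ±5.5%: n = 1.960² × 0.2500 / 0.055² ≈ 317.49 → 318.
At ±2.7%: n = 1.960² × 0.2500 / 0.027² ≈ 1317.42 → 1318.
Additional respondents: 1318 − 318 = 1000.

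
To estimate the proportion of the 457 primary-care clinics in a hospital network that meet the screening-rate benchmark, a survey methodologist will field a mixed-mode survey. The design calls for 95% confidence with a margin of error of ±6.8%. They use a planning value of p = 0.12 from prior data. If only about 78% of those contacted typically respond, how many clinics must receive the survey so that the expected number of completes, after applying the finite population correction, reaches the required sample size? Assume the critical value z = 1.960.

95

Completed interviews needed (unadjusted): n₀ = 1.960² × 0.1056 / 0.068² ≈ 87.73 → 88.
FPC for N = 457: n = 88 / (1 + 87/457) = 88 / 1.1904 ≈ 73.93 → 74.
At a 78% response rate, contacts needed = 74 / 0.78 ≈ 94.87 → 95.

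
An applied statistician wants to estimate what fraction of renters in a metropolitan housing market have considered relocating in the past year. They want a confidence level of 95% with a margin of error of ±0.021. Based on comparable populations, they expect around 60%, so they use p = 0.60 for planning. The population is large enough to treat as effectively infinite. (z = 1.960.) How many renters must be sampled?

With p = 0.60, p(1−p) = 0.2400.
n = z²·p(1−p)/E² = 1.960² × 0.2400 / 0.021² = 3.8416 × 0.2400 / 0.000441 ≈ 2090.67.
Rounding up gives n = 2091.

2091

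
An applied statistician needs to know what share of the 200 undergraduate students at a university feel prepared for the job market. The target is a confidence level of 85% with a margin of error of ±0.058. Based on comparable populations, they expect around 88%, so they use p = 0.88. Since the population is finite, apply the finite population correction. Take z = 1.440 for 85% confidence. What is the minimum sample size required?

Unadjusted: n₀ = 1.440² × 0.88 × 0.12 / 0.058² ≈ 65.09, so n₀ = 66.
Finite population correction with N = 200: n = n₀ / (1 + (n₀−1)/N) = 66 / (1 + 65/200) = 66 / 1.3250 ≈ 49.81.
Rounding up, n = 50.

50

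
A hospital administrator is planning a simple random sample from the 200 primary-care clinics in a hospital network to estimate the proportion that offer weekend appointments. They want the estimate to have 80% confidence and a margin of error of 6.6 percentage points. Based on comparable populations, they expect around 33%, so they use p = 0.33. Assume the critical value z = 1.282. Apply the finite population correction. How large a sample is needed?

60

Unadjusted: n₀ = 1.282² × 0.33 × 0.67 / 0.066² ≈ 83.42, so n₀ = 84.
Finite population correction with N = 200: n = n₀ / (1 + (n₀−1)/N) = 84 / (1 + 83/200) = 84 / 1.4150 ≈ 59.36.
Rounding up, n = 60.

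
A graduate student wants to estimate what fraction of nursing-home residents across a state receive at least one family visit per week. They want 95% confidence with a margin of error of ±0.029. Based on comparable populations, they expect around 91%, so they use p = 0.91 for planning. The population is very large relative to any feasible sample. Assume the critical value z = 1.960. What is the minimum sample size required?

With p = 0.91, p(1−p) = 0.0819.
n = z²·p(1−p)/E² = 1.960² × 0.0819 / 0.029² = 3.8416 × 0.0819 / 0.000841 ≈ 374.11.
Rounding up gives n = 375.

375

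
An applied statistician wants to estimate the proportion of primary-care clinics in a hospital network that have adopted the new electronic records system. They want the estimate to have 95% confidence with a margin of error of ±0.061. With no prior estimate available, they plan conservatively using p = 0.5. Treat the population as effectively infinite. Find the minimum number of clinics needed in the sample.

259

For 95% confidence, z = 1.960.
With p = 0.5, p(1−p) = 0.25.
n = z²·p(1−p)/E² = 1.960² × 0.2500 / 0.061² = 3.8416 × 0.2500 / 0.003721 ≈ 258.10.
Rounding up gives n = 259.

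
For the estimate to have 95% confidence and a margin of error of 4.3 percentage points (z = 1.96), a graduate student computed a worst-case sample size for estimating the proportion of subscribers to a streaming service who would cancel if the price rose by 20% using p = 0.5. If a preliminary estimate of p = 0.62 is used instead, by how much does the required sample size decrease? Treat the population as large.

Conservative (p = 0.5): n = 1.96² × 0.25 / 0.043² ≈ 519.42 → 520.
Using p = 0.62: p(1−p) = 0.2356, so n = 1.96² × 0.2356 / 0.043² ≈ 489.50 → 490.
Reduction: 520 − 490 = 30.

30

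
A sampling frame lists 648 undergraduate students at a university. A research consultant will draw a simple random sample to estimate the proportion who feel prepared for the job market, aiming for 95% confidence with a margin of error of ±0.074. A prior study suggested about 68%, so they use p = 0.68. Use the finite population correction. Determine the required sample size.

For 95% confidence, z = 1.960.
Unadjusted: n₀ = 1.960² × 0.68 × 0.32 / 0.074² ≈ 152.65, so n₀ = 153.
Finite population correction with N = 648: n = n₀ / (1 + (n₀−1)/N) = 153 / (1 + 152/648) = 153 / 1.2346 ≈ 123.93.
Rounding up, n = 124.

124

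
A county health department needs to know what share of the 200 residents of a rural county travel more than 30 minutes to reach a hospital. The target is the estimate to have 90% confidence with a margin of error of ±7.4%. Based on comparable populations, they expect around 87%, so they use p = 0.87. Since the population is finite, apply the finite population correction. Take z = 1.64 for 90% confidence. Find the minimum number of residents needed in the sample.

Unadjusted: n₀ = 1.64² × 0.87 × 0.13 / 0.074² ≈ 55.55, so n₀ = 56.
Finite population correction with N = 200: n = n₀ / (1 + (n₀−1)/N) = 56 / (1 + 55/200) = 56 / 1.2750 ≈ 43.92.
Rounding up, n = 44.

44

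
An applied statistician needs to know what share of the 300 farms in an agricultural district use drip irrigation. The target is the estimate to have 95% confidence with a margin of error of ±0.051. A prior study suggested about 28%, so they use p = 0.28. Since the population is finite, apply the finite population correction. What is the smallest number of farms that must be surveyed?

150

For 95% confidence, z = 1.960.
Unadjusted: n₀ = 1.960² × 0.28 × 0.72 / 0.051² ≈ 297.76, so n₀ = 298.
Finite population correction with N = 300: n = n₀ / (1 + (n₀−1)/N) = 298 / (1 + 297/300) = 298 / 1.9900 ≈ 149.75.
Rounding up, n = 150.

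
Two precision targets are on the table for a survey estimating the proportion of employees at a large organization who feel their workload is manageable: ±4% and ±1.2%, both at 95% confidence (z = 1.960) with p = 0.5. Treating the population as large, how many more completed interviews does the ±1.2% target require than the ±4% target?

6069

At ±4%: n = 1.960² × 0.2500 / 0.040² ≈ 600.25 → 601.
At ±1.2%: n = 1.960² × 0.2500 / 0.012² ≈ 6669.44 → 6670.
Additional respondents: 6670 − 601 = 6069.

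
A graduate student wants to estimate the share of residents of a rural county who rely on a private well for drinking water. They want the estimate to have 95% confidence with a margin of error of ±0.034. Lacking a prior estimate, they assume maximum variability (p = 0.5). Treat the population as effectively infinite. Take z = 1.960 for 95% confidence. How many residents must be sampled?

831

With p = 0.5, p(1−p) = 0.25.
n = z²·p(1−p)/E² = 1.960² × 0.2500 / 0.034² = 3.8416 × 0.2500 / 0.001156 ≈ 830.80.
Rounding up gives n = 831.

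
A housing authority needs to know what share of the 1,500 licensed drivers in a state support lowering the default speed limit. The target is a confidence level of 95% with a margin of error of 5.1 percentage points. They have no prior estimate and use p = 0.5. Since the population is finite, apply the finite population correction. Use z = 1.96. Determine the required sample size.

297

Unadjusted: n₀ = 1.96² × 0.50 × 0.50 / 0.051² ≈ 369.24, so n₀ = 370.
Finite population correction with N = 1,500: n = n₀ / (1 + (n₀−1)/N) = 370 / (1 + 369/1500) = 370 / 1.2460 ≈ 296.95.
Rounding up, n = 297.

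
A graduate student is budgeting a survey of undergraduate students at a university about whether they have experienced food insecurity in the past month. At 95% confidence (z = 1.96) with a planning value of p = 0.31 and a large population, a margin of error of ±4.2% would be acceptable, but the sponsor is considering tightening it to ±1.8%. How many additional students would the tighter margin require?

At ±4.2%: n = 1.96² × 0.2139 / 0.042² ≈ 465.83 → 466.
At ±1.8%: n = 1.96² × 0.2139 / 0.018² ≈ 2536.17 → 2537.
Additional respondents: 2537 − 466 = 2071.

2071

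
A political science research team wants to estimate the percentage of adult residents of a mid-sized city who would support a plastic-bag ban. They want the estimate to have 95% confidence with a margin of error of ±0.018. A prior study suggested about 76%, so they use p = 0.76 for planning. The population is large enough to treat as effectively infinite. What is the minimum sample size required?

2163

For 95% confidence, z = 1.960.
With p = 0.76, p(1−p) = 0.1824.
n = z²·p(1−p)/E² = 1.960² × 0.1824 / 0.018² = 3.8416 × 0.1824 / 0.000324 ≈ 2162.68.
Rounding up gives n = 2163.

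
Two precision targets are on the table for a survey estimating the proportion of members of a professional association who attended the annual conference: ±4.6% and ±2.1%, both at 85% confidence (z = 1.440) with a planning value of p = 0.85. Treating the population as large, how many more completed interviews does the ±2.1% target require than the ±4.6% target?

475

At ±4.6%: n = 1.440² × 0.1275 / 0.046² ≈ 124.95 → 125.
At ±2.1%: n = 1.440² × 0.1275 / 0.021² ≈ 599.51 → 600.
Additional respondents: 600 − 125 = 475.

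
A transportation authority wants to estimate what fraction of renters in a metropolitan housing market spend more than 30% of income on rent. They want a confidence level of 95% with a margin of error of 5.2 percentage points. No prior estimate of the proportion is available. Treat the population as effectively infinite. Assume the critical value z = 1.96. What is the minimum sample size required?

356

With no prior estimate, use p = 0.5, giving p(1−p) = 0.25.
n = z²·p(1−p)/E² = 1.96² × 0.2500 / 0.052² = 3.8416 × 0.2500 / 0.002704 ≈ 355.18.
Rounding up gives n = 356.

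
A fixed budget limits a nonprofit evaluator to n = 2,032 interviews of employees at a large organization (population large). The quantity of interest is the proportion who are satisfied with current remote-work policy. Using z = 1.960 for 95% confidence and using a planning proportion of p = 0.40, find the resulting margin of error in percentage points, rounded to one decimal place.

SE(p̂) = √[p(1−p)/n] = √[0.2400/2032] = 0.01087.
E = z × SE = 1.960 × 0.01087 = 0.02130, or 2.1 percentage points.

2.1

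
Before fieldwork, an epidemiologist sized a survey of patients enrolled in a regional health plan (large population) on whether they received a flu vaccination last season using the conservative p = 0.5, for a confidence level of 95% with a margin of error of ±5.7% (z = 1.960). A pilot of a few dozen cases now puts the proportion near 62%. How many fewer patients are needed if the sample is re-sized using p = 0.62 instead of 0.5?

17

Conservative (p = 0.5): n = 1.960² × 0.25 / 0.057² ≈ 295.60 → 296.
Using p = 0.62: p(1−p) = 0.2356, so n = 1.960² × 0.2356 / 0.057² ≈ 278.57 → 279.
Reduction: 296 − 279 = 17.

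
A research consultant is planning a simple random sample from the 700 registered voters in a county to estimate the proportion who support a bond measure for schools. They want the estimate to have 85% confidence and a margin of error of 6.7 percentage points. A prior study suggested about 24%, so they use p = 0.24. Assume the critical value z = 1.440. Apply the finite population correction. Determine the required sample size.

Unadjusted: n₀ = 1.440² × 0.24 × 0.76 / 0.067² ≈ 84.26, so n₀ = 85.
Finite population correction with N = 700: n = n₀ / (1 + (n₀−1)/N) = 85 / (1 + 84/700) = 85 / 1.1200 ≈ 75.89.
Rounding up, n = 76.

76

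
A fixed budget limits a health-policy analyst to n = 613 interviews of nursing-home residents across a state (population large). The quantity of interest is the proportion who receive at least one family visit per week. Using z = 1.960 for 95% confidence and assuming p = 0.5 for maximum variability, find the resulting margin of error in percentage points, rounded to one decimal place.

SE(p̂) = √[p(1−p)/n] = √[0.2500/613] = 0.02019.
E = z × SE = 1.960 × 0.02019 = 0.03958, or 4.0 percentage points.

4.0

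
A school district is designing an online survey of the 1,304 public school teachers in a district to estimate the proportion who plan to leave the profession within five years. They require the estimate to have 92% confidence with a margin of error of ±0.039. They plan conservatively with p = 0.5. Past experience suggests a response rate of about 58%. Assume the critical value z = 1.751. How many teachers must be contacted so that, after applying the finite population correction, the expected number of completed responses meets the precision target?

628

Completed interviews needed (unadjusted): n₀ = 1.751² × 0.2500 / 0.039² ≈ 503.94 → 504.
FPC for N = 1,304: n = 504 / (1 + 503/1304) = 504 / 1.3857 ≈ 363.71 → 364.
At a 58% response rate, contacts needed = 364 / 0.58 ≈ 627.59 → 628.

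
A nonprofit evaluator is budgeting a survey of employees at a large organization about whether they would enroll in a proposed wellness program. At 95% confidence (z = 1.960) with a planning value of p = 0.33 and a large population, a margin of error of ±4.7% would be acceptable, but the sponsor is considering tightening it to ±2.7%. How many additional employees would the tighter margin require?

781

At ±4.7%: n = 1.960² × 0.2211 / 0.047² ≈ 384.51 → 385.
At ±2.7%: n = 1.960² × 0.2211 / 0.027² ≈ 1165.13 → 1166.
Additional respondents: 1166 − 385 = 781.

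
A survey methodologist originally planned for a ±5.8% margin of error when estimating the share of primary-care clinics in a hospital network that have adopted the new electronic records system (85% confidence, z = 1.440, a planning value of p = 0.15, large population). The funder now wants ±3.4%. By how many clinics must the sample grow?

150

At ±5.8%: n = 1.440² × 0.1275 / 0.058² ≈ 78.59 → 79.
At ±3.4%: n = 1.440² × 0.1275 / 0.034² ≈ 228.71 → 229.
Additional respondents: 229 − 79 = 150.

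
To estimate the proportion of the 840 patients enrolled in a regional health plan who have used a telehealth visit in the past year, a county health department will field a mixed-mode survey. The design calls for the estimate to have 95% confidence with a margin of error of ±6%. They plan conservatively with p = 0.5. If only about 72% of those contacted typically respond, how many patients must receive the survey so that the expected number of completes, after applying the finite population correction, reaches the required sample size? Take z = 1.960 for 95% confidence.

Completed interviews needed (unadjusted): n₀ = 1.960² × 0.2500 / 0.060² ≈ 266.78 → 267.
FPC for N = 840: n = 267 / (1 + 266/840) = 267 / 1.3167 ≈ 202.78 → 203.
At a 72% response rate, contacts needed = 203 / 0.72 ≈ 281.94 → 282.

282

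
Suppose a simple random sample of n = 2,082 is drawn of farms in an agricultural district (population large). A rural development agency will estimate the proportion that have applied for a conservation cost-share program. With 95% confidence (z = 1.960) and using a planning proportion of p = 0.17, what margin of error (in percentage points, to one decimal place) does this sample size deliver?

1.6

SE(p̂) = √[p(1−p)/n] = √[0.1411/2082] = 0.00823.
E = z × SE = 1.960 × 0.00823 = 0.01614, or 1.6 percentage points.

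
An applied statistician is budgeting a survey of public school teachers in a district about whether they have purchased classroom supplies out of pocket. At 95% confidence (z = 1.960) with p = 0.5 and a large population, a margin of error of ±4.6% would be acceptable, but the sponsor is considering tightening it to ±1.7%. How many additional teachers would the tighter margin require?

2870

At ±4.6%: n = 1.960² × 0.2500 / 0.046² ≈ 453.88 → 454.
At ±1.7%: n = 1.960² × 0.2500 / 0.017² ≈ 3323.18 → 3324.
Additional respondents: 3324 − 454 = 2870.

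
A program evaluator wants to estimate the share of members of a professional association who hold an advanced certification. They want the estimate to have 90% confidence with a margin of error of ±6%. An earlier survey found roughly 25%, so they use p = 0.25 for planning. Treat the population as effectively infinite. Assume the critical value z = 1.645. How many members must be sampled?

141

With p = 0.25, p(1−p) = 0.1875.
n = z²·p(1−p)/E² = 1.645² × 0.1875 / 0.060² = 2.7060 × 0.1875 / 0.003600 ≈ 140.94.
Rounding up gives n = 141.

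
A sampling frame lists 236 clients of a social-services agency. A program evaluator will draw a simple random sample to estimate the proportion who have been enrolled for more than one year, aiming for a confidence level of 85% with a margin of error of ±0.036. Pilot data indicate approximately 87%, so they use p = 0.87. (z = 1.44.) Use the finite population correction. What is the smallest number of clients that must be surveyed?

Unadjusted: n₀ = 1.44² × 0.87 × 0.13 / 0.036² ≈ 180.96, so n₀ = 181.
Finite population correction with N = 236: n = n₀ / (1 + (n₀−1)/N) = 181 / (1 + 180/236) = 181 / 1.7627 ≈ 102.68.
Rounding up, n = 103.

103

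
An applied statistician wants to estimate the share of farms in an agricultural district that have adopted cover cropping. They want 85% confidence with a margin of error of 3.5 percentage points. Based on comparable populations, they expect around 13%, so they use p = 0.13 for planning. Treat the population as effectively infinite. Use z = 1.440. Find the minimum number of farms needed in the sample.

With p = 0.13, p(1−p) = 0.1131.
n = z²·p(1−p)/E² = 1.440² × 0.1131 / 0.035² = 2.0736 × 0.1131 / 0.001225 ≈ 191.45.
Rounding up gives n = 192.

192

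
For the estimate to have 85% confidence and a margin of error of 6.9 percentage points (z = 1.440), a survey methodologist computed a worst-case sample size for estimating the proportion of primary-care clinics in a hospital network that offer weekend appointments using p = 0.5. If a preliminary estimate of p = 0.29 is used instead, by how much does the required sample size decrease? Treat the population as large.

19

Conservative (p = 0.5): n = 1.440² × 0.25 / 0.069² ≈ 108.88 → 109.
Using p = 0.29: p(1−p) = 0.2059, so n = 1.440² × 0.2059 / 0.069² ≈ 89.68 → 90.
Reduction: 109 − 90 = 19.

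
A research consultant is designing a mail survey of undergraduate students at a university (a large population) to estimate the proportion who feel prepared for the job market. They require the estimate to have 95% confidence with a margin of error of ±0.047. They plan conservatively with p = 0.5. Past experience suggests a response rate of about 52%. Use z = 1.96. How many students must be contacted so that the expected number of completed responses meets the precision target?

837

Completed interviews needed: n₀ = 1.96² × 0.2500 / 0.047² ≈ 434.77 → 435.
At a 52% response rate, contacts needed = 435 / 0.52 ≈ 836.54 → 837.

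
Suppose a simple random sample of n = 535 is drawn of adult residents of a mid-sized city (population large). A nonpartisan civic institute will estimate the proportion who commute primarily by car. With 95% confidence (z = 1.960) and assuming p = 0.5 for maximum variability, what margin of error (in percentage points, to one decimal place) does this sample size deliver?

4.2

SE(p̂) = √[p(1−p)/n] = √[0.2500/535] = 0.02162.
E = z × SE = 1.960 × 0.02162 = 0.04237, or 4.2 percentage points.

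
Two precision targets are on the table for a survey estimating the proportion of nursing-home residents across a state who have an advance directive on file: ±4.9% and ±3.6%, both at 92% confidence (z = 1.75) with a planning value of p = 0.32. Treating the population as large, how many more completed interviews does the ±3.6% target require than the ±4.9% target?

237

At ±4.9%: n = 1.75² × 0.2176 / 0.049² ≈ 277.55 → 278.
At ±3.6%: n = 1.75² × 0.2176 / 0.036² ≈ 514.20 → 515.
Additional respondents: 515 − 278 = 237.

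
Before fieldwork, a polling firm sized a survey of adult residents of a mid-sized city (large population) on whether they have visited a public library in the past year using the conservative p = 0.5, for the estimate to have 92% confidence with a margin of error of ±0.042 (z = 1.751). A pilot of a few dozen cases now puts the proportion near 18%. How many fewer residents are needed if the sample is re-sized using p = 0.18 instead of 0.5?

Conservative (p = 0.5): n = 1.751² × 0.25 / 0.042² ≈ 434.52 → 435.
Using p = 0.18: p(1−p) = 0.1476, so n = 1.751² × 0.1476 / 0.042² ≈ 256.54 → 257.
Reduction: 435 − 257 = 178.

178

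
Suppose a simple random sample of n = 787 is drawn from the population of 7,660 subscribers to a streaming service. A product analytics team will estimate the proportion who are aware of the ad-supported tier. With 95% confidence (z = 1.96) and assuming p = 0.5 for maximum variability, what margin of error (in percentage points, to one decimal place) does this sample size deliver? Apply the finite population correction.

Finite-population factor: (N−n)/(N−1) = (7660−787)/(7660−1) = 0.8974.
SE(p̂) = √[p(1−p)/n · (N−n)/(N−1)] = √[0.2500/787 × 0.8974] = 0.01688.
E = z × SE = 1.96 × 0.01688 = 0.03309 ≈ 3.3 percentage points.

3.3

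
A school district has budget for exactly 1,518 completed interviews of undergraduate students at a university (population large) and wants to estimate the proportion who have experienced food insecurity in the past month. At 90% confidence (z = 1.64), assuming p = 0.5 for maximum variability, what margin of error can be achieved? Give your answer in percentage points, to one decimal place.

SE(p̂) = √[p(1−p)/n] = √[0.2500/1518] = 0.01283.
E = z × SE = 1.64 × 0.01283 = 0.02105, or 2.1 percentage points.

2.1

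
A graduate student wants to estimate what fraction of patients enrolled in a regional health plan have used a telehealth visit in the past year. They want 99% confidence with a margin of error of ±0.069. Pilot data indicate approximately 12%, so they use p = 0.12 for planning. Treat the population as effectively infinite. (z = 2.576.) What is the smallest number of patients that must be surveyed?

With p = 0.12, p(1−p) = 0.1056.
n = z²·p(1−p)/E² = 2.576² × 0.1056 / 0.069² = 6.6358 × 0.1056 / 0.004761 ≈ 147.18.
Rounding up gives n = 148.

148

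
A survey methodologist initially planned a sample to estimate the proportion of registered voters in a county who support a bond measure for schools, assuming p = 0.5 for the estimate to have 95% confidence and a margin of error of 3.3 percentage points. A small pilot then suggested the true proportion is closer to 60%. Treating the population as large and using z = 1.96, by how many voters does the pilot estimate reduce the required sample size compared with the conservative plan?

Conservative (p = 0.5): n = 1.96² × 0.25 / 0.033² ≈ 881.91 → 882.
Using p = 0.60: p(1−p) = 0.2400, so n = 1.96² × 0.2400 / 0.033² ≈ 846.63 → 847.
Reduction: 882 − 847 = 35.

35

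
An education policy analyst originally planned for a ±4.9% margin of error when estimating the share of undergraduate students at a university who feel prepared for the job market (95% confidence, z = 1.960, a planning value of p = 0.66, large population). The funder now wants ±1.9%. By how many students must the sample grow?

At ±4.9%: n = 1.960² × 0.2244 / 0.049² ≈ 359.04 → 360.
At ±1.9%: n = 1.960² × 0.2244 / 0.019² ≈ 2387.96 → 2388.
Additional respondents: 2388 − 360 = 2028.

2028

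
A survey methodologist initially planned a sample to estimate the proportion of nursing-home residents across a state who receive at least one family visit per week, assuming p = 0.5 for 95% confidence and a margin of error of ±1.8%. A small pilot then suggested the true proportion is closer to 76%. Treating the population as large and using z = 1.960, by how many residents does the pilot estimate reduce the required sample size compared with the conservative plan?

802

Conservative (p = 0.5): n = 1.960² × 0.25 / 0.018² ≈ 2964.20 → 2965.
Using p = 0.76: p(1−p) = 0.1824, so n = 1.960² × 0.1824 / 0.018² ≈ 2162.68 → 2163.
Reduction: 2965 − 2163 = 802.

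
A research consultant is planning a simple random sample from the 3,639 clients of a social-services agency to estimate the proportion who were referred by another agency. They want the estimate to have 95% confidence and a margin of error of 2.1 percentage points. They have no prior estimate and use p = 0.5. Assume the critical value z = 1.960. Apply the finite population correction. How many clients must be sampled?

Unadjusted: n₀ = 1.960² × 0.50 × 0.50 / 0.021² ≈ 2177.78, so n₀ = 2178.
Finite population correction with N = 3,639: n = n₀ / (1 + (n₀−1)/N) = 2178 / (1 + 2177/3639) = 2178 / 1.5982 ≈ 1362.75.
Rounding up, n = 1363.

1363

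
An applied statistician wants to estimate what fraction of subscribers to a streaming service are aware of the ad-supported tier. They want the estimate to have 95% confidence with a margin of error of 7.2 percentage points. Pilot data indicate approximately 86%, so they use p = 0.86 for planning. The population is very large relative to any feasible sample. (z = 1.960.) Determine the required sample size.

90

With p = 0.86, p(1−p) = 0.1204.
n = z²·p(1−p)/E² = 1.960² × 0.1204 / 0.072² = 3.8416 × 0.1204 / 0.005184 ≈ 89.22.
Rounding up gives n = 90.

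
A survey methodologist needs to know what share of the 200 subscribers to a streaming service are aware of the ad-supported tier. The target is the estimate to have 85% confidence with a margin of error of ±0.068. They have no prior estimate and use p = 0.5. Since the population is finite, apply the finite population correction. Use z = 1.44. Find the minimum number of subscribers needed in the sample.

Unadjusted: n₀ = 1.44² × 0.50 × 0.50 / 0.068² ≈ 112.11, so n₀ = 113.
Finite population correction with N = 200: n = n₀ / (1 + (n₀−1)/N) = 113 / (1 + 112/200) = 113 / 1.5600 ≈ 72.44.
Rounding up, n = 73.

73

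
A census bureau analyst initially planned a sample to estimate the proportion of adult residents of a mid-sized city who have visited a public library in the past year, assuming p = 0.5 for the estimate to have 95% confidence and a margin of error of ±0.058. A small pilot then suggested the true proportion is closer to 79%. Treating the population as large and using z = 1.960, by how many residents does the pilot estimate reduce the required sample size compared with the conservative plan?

Conservative (p = 0.5): n = 1.960² × 0.25 / 0.058² ≈ 285.49 → 286.
Using p = 0.79: p(1−p) = 0.1659, so n = 1.960² × 0.1659 / 0.058² ≈ 189.45 → 190.
Reduction: 286 − 190 = 96.

96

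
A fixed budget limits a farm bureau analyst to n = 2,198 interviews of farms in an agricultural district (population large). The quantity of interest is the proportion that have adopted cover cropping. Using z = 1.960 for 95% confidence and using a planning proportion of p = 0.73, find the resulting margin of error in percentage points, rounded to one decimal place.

1.9

SE(p̂) = √[p(1−p)/n] = √[0.1971/2198] = 0.00947.
E = z × SE = 1.960 × 0.00947 = 0.01856, or 1.9 percentage points.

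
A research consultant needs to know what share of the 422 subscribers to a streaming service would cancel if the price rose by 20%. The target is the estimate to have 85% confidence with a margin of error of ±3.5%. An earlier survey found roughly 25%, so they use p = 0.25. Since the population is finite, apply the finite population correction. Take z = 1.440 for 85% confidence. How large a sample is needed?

Unadjusted: n₀ = 1.440² × 0.25 × 0.75 / 0.035² ≈ 317.39, so n₀ = 318.
Finite population correction with N = 422: n = n₀ / (1 + (n₀−1)/N) = 318 / (1 + 317/422) = 318 / 1.7512 ≈ 181.59.
Rounding up, n = 182.

182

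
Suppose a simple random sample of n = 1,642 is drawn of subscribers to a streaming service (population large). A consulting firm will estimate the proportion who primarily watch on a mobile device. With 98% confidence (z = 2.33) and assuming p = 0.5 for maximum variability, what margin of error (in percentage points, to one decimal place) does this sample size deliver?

2.9

SE(p̂) = √[p(1−p)/n] = √[0.2500/1642] = 0.01234.
E = z × SE = 2.33 × 0.01234 = 0.02875, or 2.9 percentage points.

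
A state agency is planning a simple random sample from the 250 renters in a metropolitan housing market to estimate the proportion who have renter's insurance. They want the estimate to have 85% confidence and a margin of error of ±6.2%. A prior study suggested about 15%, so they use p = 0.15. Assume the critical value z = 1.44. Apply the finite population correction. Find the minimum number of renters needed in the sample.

Unadjusted: n₀ = 1.44² × 0.15 × 0.85 / 0.062² ≈ 68.78, so n₀ = 69.
Finite population correction with N = 250: n = n₀ / (1 + (n₀−1)/N) = 69 / (1 + 68/250) = 69 / 1.2720 ≈ 54.25.
Rounding up, n = 55.

55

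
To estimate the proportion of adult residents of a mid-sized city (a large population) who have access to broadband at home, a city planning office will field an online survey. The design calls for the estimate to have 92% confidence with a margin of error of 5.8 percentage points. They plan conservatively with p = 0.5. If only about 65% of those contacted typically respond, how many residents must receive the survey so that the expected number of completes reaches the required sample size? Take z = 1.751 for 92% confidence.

Completed interviews needed: n₀ = 1.751² × 0.2500 / 0.058² ≈ 227.85 → 228.
At a 65% response rate, contacts needed = 228 / 0.65 ≈ 350.77 → 351.

351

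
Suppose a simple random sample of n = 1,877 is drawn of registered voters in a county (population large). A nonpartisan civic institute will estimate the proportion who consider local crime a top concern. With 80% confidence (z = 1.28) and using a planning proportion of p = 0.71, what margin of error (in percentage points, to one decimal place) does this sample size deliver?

1.3

SE(p̂) = √[p(1−p)/n] = √[0.2059/1877] = 0.01047.
E = z × SE = 1.28 × 0.01047 = 0.01341, or 1.3 percentage points.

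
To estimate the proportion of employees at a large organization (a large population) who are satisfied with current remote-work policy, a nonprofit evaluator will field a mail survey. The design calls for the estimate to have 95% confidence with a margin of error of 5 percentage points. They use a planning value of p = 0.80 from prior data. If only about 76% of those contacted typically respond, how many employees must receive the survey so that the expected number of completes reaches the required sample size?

324

For 95% confidence, z = 1.960.
Completed interviews needed: n₀ = 1.960² × 0.1600 / 0.050² ≈ 245.86 → 246.
At a 76% response rate, contacts needed = 246 / 0.76 ≈ 323.68 → 324.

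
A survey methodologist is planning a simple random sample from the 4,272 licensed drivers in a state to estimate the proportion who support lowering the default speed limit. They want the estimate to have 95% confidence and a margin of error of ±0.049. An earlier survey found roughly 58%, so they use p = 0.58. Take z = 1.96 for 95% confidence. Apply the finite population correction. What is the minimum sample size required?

358

Unadjusted: n₀ = 1.96² × 0.58 × 0.42 / 0.049² ≈ 389.76, so n₀ = 390.
Finite population correction with N = 4,272: n = n₀ / (1 + (n₀−1)/N) = 390 / (1 + 389/4272) = 390 / 1.0911 ≈ 357.45.
Rounding up, n = 358.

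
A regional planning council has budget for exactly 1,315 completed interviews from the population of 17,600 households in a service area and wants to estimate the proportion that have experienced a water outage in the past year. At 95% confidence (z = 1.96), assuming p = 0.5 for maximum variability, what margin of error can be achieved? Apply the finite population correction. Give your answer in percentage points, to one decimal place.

2.6

Finite-population factor: (N−n)/(N−1) = (17600−1315)/(17600−1) = 0.9253.
SE(p̂) = √[p(1−p)/n · (N−n)/(N−1)] = √[0.2500/1315 × 0.9253] = 0.01326.
E = z × SE = 1.96 × 0.01326 = 0.02600 ≈ 2.6 percentage points.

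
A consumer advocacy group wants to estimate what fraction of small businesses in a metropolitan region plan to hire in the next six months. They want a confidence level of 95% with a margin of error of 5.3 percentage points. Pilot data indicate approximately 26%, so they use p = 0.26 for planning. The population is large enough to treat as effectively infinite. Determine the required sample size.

264

For 95% confidence, z = 1.960.
With p = 0.26, p(1−p) = 0.1924.
n = z²·p(1−p)/E² = 1.960² × 0.1924 / 0.053² = 3.8416 × 0.1924 / 0.002809 ≈ 263.13.
Rounding up gives n = 264.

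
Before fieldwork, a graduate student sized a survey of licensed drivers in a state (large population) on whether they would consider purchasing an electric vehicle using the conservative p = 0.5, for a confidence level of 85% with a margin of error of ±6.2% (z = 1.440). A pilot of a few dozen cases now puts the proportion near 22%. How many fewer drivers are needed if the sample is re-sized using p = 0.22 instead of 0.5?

Conservative (p = 0.5): n = 1.440² × 0.25 / 0.062² ≈ 134.86 → 135.
Using p = 0.22: p(1−p) = 0.1716, so n = 1.440² × 0.1716 / 0.062² ≈ 92.57 → 93.
Reduction: 135 − 93 = 42.

42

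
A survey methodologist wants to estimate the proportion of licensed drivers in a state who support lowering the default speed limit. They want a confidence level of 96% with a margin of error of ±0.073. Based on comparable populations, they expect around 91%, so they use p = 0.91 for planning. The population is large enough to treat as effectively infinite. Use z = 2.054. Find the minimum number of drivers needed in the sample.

With p = 0.91, p(1−p) = 0.0819.
n = z²·p(1−p)/E² = 2.054² × 0.0819 / 0.073² = 4.2189 × 0.0819 / 0.005329 ≈ 64.84.
Rounding up gives n = 65.

65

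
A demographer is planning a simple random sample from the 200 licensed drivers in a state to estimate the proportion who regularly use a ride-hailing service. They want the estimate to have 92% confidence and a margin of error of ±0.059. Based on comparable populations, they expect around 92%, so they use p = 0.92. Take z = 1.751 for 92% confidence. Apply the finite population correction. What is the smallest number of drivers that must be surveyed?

Unadjusted: n₀ = 1.751² × 0.92 × 0.08 / 0.059² ≈ 64.83, so n₀ = 65.
Finite population correction with N = 200: n = n₀ / (1 + (n₀−1)/N) = 65 / (1 + 64/200) = 65 / 1.3200 ≈ 49.24.
Rounding up, n = 50.

50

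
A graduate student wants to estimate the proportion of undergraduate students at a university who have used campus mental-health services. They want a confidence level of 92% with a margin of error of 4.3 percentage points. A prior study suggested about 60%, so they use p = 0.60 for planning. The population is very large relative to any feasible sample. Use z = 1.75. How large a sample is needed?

398

With p = 0.60, p(1−p) = 0.2400.
n = z²·p(1−p)/E² = 1.75² × 0.2400 / 0.043² = 3.0625 × 0.2400 / 0.001849 ≈ 397.51.
Rounding up gives n = 398.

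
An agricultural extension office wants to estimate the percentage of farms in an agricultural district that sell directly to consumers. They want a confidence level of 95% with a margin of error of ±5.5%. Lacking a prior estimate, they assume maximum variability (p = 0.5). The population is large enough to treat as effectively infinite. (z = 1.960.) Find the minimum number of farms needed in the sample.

With p = 0.5, p(1−p) = 0.25.
n = z²·p(1−p)/E² = 1.960² × 0.2500 / 0.055² = 3.8416 × 0.2500 / 0.003025 ≈ 317.49.
Rounding up gives n = 318.

318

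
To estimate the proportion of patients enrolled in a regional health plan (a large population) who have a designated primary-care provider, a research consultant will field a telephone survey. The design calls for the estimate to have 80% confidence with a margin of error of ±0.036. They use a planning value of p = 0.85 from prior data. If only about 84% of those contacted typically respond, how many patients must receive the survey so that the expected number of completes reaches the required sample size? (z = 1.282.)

Completed interviews needed: n₀ = 1.282² × 0.1275 / 0.036² ≈ 161.69 → 162.
At an 84% response rate, contacts needed = 162 / 0.84 ≈ 192.86 → 193.

193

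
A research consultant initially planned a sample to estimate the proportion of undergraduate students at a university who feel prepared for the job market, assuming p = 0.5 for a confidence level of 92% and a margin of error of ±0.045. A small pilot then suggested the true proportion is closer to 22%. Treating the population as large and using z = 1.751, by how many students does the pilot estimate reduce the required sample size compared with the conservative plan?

Conservative (p = 0.5): n = 1.751² × 0.25 / 0.045² ≈ 378.52 → 379.
Using p = 0.22: p(1−p) = 0.1716, so n = 1.751² × 0.1716 / 0.045² ≈ 259.82 → 260.
Reduction: 379 − 260 = 119.

119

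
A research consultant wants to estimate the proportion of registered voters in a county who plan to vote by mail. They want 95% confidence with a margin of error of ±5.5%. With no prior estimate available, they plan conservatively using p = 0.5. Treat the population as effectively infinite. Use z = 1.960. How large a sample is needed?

318

With p = 0.5, p(1−p) = 0.25.
n = z²·p(1−p)/E² = 1.960² × 0.2500 / 0.055² = 3.8416 × 0.2500 / 0.003025 ≈ 317.49.
Rounding up gives n = 318.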